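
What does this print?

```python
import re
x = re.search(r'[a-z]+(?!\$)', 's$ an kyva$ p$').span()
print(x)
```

(3, 5)

`(?!…)`/`(?<!…)` only lets a position through if the neighbouring text does NOT match; no characters are consumed.
`search` walks the string left to right and returns the first match it finds.
The match spans [3:5] → 'an'.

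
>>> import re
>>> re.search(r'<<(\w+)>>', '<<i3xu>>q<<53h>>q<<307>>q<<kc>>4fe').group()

The match spans [0:8] → '<<i3xu>>'.

'<<i3xu>>'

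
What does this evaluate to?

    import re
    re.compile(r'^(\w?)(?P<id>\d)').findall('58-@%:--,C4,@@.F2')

Pattern: anchored at the start of the string; then optionally a word character (captured); then a digit (captured as 'id').
Matches: at [0:2] match '58', groups = ('5', '8').
With 2 capturing groups, `findall` returns a 2-tuple per match.

[('5', '8')]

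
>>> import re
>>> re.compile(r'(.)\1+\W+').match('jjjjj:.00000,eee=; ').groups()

('j',)

A backreference is literal: `\1` must see the identical characters the first group matched.
`re.match` only tries the pattern at the start of the string.
The match spans [0:7] → 'jjjjj:.'.
Captured: group 1 = 'j'.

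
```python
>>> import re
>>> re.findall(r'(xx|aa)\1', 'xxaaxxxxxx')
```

`\1` is not a pattern — it's the concrete string captured by group 1, re-applied verbatim.
With a single group, `findall` returns only what that group captured — 1 item.

['xx']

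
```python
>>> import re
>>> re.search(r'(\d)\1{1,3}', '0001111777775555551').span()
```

(0, 3)

The backreference `\1` re-matches whatever the first group consumed, character for character.
The match spans [0:3] → '000'.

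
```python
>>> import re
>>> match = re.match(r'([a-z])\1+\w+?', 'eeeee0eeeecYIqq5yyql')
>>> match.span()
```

(0, 6)

A backreference is literal: `\1` must see the identical characters the first group matched.
`re.match` only tries the pattern at the start of the string.
The match spans [0:6] → 'eeeee0'.
Captured: group 1 = 'e'.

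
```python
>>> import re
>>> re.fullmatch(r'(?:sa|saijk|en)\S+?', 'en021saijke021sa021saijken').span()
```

`re.fullmatch` is like wrapping the pattern in `^…$` (in single-line mode).
The match spans [0:26] → 'en021saijke021sa021saijken'.

(0, 26)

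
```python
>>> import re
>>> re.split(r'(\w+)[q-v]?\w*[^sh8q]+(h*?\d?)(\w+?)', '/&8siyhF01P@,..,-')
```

['/&', '8siyhF0', '', 'P', '@,..,-']

Pattern: one or more of a word character (captured); then optionally a character in [q-v], then zero or more of a word character, then one or more of any character except [sh8q]; then zero or more of a literal 'h' (lazy), then optionally a digit (captured); then one or more of a word character (lazy) (captured).
The group in the pattern means `split` returns the separators' captures alongside the pieces.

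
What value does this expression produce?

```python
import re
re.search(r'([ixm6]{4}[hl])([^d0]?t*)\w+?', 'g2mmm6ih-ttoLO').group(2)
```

'-tt'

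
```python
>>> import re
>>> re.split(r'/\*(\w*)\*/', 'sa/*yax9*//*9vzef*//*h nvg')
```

With a capturing group present, the delimiter's captured portion is kept in the result list.

['sa', 'yax9', '', '9vzef', '/*h nvg']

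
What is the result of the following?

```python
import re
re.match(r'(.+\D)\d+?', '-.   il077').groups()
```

The pattern matches one or more of any character, then a non-digit (captured); then one or more of a digit (lazy).
The `?` after the quantifier makes it lazy — it takes as little as possible before letting the rest of the pattern try.
`match` is anchored at position 0; if the pattern doesn't fit there, it returns None.
The match spans [0:8] → '-.   il0'.
Captured: group 1 = '-.   il'.

('-.   il',)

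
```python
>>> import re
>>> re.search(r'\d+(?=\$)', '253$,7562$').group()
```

Lookahead/lookbehind check context without consuming it, so the matched span excludes the asserted characters.
The match spans [0:3] → '253'.

'253'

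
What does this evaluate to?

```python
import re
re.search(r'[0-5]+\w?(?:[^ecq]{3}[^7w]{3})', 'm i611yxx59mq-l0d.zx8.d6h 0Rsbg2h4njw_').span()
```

The pattern matches one or more of a character in [0-5], then optionally a word character; then exactly 3 of any character except [ecq], then exactly 3 of any character except [7w] (non-capturing group).
`search` walks the string left to right and returns the first match it finds.
The match spans [4:13] → '11yxx59mq'.

(4, 13)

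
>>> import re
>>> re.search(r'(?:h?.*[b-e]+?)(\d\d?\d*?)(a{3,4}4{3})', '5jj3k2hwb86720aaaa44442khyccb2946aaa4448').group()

'5jj3k2hwb86720aaaa44442khyccb2946aaa444'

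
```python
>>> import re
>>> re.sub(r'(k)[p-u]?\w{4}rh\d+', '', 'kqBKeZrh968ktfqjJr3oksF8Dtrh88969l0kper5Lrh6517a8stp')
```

'ktfqjJr3ol0a8stp'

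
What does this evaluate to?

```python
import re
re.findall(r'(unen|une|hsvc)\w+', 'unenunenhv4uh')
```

['unen']

Branches in `(...|...)` are attempted left-to-right; the first branch that allows the whole pattern to succeed is taken.
One capturing group, so `findall` returns just the captured substring from the one match — 1 in all.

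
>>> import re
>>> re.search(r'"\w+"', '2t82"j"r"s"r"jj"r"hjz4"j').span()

`re.search` scans for the first position where the pattern succeeds.
The match spans [4:7] → '"j"'.

(4, 7)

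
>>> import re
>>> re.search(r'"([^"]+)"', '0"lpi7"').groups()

The match spans [1:7] → '"lpi7"'.
Captured: group 1 = 'lpi7'.

('lpi7',)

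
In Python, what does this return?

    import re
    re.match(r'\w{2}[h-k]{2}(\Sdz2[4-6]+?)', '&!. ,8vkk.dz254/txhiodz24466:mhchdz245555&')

None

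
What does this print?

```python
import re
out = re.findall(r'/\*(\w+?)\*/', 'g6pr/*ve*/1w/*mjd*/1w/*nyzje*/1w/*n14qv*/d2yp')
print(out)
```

['ve', 'mjd', 'nyzje', 'n14qv']

With a single group, `findall` returns only what that group captured — 4 items.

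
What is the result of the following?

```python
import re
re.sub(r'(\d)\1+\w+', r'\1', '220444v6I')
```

The backreference `\1` re-matches whatever the first group consumed, character for character.
Matches: at [0:9] → '220444v6I'.
Each match is replaced using the text its own group 1 captured.

'2'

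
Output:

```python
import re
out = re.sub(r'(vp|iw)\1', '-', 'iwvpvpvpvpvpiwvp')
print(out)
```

A backreference is literal: `\1` must see the identical characters the first group matched.
Each match is replaced by '-'.

iw--vpiwvp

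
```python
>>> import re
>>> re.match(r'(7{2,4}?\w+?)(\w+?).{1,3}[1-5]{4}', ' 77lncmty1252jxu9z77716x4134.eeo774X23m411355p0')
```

With `match`, the pattern is implicitly anchored at the beginning.
Here the string doesn't start with a match, so the call returns None.

None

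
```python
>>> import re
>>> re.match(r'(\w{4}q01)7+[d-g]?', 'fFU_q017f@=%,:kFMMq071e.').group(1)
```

'fFU_q01'

This matches exactly 4 of a word character, then the literal 'q01' (captured); then one or more of a literal '7', then optionally a character in [d-g].
`re.match` only tries the pattern at the start of the string.
The match spans [0:9] → 'fFU_q017f'.
Captured: group 1 = 'fFU_q01'.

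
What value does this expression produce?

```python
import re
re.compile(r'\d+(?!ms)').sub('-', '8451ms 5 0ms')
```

'-1ms - 0ms'

A negative assertion filters positions out without eating any characters.
`sub` substitutes '-' at each match site.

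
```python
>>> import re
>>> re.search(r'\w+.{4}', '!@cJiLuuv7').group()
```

'cJiLuuv7'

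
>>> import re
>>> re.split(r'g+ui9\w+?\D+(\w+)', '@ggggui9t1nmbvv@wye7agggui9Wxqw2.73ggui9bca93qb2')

['@', '7agggui9Wxqw2', '.73', '93qb2', '']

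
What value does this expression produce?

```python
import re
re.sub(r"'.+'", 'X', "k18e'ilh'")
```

'k18eX'

Matches: at [4:9] → "'ilh'".
`sub` substitutes 'X' at each match site.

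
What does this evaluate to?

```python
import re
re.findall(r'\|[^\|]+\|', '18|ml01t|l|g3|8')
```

['|ml01t|', '|g3|']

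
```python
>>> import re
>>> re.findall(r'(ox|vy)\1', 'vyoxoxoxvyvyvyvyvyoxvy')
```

['ox', 'vy', 'vy']

The backreference `\1` re-matches whatever the first group consumed, character for character.
Walking the string: at [2:6] match 'oxox', group 1 = 'ox'; at [8:12] match 'vyvy', group 1 = 'vy'; at [12:16] match 'vyvy', group 1 = 'vy'.
`findall` collects group 1 from each match (3 total).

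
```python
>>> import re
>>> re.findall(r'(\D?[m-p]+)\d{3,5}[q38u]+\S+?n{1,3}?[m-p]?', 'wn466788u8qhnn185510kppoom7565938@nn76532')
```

['wn', 'kppoom']

`findall` collects group 1 from each match (2 total).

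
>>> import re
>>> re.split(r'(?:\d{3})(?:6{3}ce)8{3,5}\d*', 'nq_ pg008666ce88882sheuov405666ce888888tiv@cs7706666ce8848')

['nq_ pg', 'sheuov', 'tiv@cs7706666ce8848']

This matches exactly 3 of a digit (non-capturing group); then exactly 3 of the literal '6', then the literal 'ce' (non-capturing group); then 3 to 5 of a literal '8', then zero or more of a digit.
Matches to split on: at [6:19] → '008666ce88882'; at [25:39] → '405666ce888888'.
Each match becomes a cut point; 3 segments remain.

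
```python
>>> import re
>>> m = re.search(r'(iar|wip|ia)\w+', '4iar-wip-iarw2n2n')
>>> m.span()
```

(1, 4)

`search` walks the string left to right and returns the first match it finds.
The match spans [1:4] → 'iar'.
Captured: group 1 = 'ia'.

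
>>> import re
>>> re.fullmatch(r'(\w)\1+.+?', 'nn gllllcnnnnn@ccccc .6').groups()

The match spans [0:23] → 'nn gllllcnnnnn@ccccc .6'.
Captured: group 1 = 'n'.

('n',)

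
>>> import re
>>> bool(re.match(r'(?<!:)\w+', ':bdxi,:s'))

False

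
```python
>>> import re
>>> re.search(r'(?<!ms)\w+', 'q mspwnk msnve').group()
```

'q'

A negative assertion filters positions out without eating any characters.
Unlike `match`, `search` isn't anchored — it looks for the pattern anywhere in the string.
The match spans [0:1] → 'q'.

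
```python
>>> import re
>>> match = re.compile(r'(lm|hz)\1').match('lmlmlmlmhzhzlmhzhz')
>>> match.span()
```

(0, 4)

`\1` is not a pattern — it's the concrete string captured by group 1, re-applied verbatim.
`re.match` won't scan ahead — the pattern has to work from the very first character.
The match spans [0:4] → 'lmlm'.
Captured: group 1 = 'lm'.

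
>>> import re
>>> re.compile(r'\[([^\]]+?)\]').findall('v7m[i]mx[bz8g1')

Walking the string: at [3:6] match '[i]', group 1 = 'i'.
One capturing group, so `findall` returns just the captured substring from the one match — 1 in all.

['i']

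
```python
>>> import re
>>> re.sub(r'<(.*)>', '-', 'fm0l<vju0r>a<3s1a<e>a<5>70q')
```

Matches: at [4:24] → '<vju0r>a<3s1a<e>a<5>'.
Each match is replaced by '-'.

'fm0l-70q'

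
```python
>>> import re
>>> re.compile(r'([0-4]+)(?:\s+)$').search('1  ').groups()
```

The match spans [0:3] → '1  '.
Captured: group 1 = '1'.

('1',)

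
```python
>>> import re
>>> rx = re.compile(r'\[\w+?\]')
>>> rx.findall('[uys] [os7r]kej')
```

['[uys]', '[os7r]']

Walking the string: at [0:5] → '[uys]'; at [6:12] → '[os7r]'.
No capturing groups, so `findall` returns the 2 full match strings.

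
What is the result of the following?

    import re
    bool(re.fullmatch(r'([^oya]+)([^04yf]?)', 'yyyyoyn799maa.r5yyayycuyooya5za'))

`re.fullmatch` is like wrapping the pattern in `^…$` (in single-line mode).
Here there's no way to consume every character, so the call returns None, and `bool(None)` is False.

False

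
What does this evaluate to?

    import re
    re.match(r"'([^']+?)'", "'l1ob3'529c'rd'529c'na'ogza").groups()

The match spans [0:7] → "'l1ob3'".
Captured: group 1 = 'l1ob3'.

('l1ob3',)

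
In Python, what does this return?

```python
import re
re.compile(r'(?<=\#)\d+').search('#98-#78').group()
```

'98'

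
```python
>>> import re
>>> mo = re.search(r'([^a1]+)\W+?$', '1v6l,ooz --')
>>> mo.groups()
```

The match spans [1:11] → 'v6l,ooz --'.
Captured: group 1 = 'v6l,ooz -'.

('v6l,ooz -',)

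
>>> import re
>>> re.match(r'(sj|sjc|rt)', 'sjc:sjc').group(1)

'sj'

The match spans [0:2] → 'sj'.
Captured: group 1 = 'sj'.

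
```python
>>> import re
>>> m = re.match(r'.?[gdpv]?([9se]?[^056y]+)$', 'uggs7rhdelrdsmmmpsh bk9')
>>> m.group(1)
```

Pattern: optionally any character, then optionally one of [gdpv]; then optionally one of [9se], then one or more of any character except [056y] (captured); then anchored at the end.
`match` is anchored at position 0; if the pattern doesn't fit there, it returns None.
The match spans [0:23] → 'uggs7rhdelrdsmmmpsh bk9'.
Captured: group 1 = 'gs7rhdelrdsmmmpsh bk9'.

'gs7rhdelrdsmmmpsh bk9'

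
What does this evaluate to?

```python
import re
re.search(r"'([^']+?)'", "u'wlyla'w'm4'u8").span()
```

(1, 8)

`re.search` scans for the first position where the pattern succeeds.
The match spans [1:8] → "'wlyla'".
Captured: group 1 = 'wlyla'.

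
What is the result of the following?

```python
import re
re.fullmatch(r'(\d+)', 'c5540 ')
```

None

`fullmatch` succeeds only if the pattern covers the string from start to end.
Here there's no way to consume every character, so the call returns None.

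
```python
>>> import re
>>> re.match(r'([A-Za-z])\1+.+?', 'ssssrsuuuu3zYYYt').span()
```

(0, 5)

`match` is anchored at position 0; if the pattern doesn't fit there, it returns None.
The match spans [0:5] → 'ssssr'.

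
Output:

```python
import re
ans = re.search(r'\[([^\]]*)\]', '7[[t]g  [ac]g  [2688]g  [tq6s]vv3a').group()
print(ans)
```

`re.search` tries every starting position until one works.
The match spans [1:5] → '[[t]'.
Captured: group 1 = '[t'.

[[t]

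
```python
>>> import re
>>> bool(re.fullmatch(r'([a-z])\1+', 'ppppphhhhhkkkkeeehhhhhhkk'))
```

For `fullmatch`, every character of the input must be accounted for by the pattern.
Here the string isn't matched end-to-end, so the call returns None, and `bool(None)` is False.

False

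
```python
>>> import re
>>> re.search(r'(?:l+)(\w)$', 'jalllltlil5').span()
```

(9, 11)

The match spans [9:11] → 'l5'.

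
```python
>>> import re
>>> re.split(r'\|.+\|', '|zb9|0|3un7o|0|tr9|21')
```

['', '21']

Matches to split on: at [0:19] → '|zb9|0|3un7o|0|tr9|'.
Each match becomes a cut point; 2 segments remain.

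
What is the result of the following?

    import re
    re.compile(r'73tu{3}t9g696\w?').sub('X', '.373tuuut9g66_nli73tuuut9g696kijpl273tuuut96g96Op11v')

'.373tuuut9g66_nliXijpl273tuuut96g96Op11v'

The pattern matches the literal '73t', then exactly 3 of a literal 'u', then the literal 't9g'; then the literal '696', then optionally a word character.
Matches: at [17:30] → '73tuuut9g696k'.
Each match is replaced by 'X'.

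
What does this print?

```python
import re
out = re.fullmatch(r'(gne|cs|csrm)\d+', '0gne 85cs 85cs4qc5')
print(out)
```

None

`re.fullmatch` is like wrapping the pattern in `^…$` (in single-line mode).
Here the pattern can't cover the whole string, so the call returns None.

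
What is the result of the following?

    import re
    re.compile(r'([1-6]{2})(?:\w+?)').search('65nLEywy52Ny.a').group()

'65n'

Pattern: exactly 2 of a character in [1-6] (captured); then one or more of a word character (lazy) (non-capturing group).
The `?` after the quantifier makes it lazy — it takes as little as possible before letting the rest of the pattern try.
Unlike `match`, `search` isn't anchored — it looks for the pattern anywhere in the string.
The match spans [0:3] → '65n'.
Captured: group 1 = '65'.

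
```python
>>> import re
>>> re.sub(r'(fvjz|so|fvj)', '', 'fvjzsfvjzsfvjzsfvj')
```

'sss'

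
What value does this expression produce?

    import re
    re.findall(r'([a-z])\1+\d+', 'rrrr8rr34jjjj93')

['r', 'r', 'j']

`\1` is not a pattern — it's the concrete string captured by group 1, re-applied verbatim.
Scanning left to right: at [0:5] match 'rrrr8', group 1 = 'r'; at [5:9] match 'rr34', group 1 = 'r'; at [9:15] match 'jjjj93', group 1 = 'j'.
One capturing group, so `findall` returns just the captured substring from each match — 3 in all.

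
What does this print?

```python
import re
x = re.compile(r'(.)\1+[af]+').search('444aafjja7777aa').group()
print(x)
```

After group 1 captures some text, `\1` only succeeds where that same text appears again.
Unlike `match`, `search` isn't anchored — it looks for the pattern anywhere in the string.
The match spans [0:6] → '444aaf'.
Captured: group 1 = '4'.

444aaf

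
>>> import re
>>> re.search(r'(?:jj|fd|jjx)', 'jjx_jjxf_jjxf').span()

Alternation isn't longest-match — the leftmost alternative that fits at this position is chosen.
`re.search` tries every starting position until one works.
The match spans [0:2] → 'jj'.

(0, 2)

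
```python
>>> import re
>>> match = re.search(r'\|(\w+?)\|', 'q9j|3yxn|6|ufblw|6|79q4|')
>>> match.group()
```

'|3yxn|'

Unlike `match`, `search` isn't anchored — it looks for the pattern anywhere in the string.
The match spans [3:9] → '|3yxn|'.
Captured: group 1 = '3yxn'.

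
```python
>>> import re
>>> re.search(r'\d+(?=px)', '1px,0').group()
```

The positive lookaround only admits positions where the adjacent text matches; those characters stay outside the span.
The match spans [0:1] → '1'.

'1'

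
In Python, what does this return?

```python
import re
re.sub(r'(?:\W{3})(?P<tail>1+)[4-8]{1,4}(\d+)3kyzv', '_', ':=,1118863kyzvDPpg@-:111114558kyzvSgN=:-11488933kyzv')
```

'_DPpg@-:111114558kyzvSgN_'

The pattern matches exactly 3 of a non-word character (non-capturing group); then one or more of a literal '1' (captured as 'tail'); then 1 to 4 of a character in [4-8]; then one or more of a digit (captured); then the literal '3k', then the literal 'yzv'.
Matches: at [0:14] → ':=,1118863kyzv'; at [37:52] → '=:-11488933kyzv'.
Every occurrence is swapped for '_'.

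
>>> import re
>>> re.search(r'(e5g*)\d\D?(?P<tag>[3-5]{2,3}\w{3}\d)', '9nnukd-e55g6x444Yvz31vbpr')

None

Pattern: the literal 'e5', then zero or more of the literal 'g' (captured); then a digit, then optionally a non-digit; then 2 to 3 of a character in [3-5], then exactly 3 of a word character, then a digit (captured as 'tag').
Here the pattern never matches, so the call returns None.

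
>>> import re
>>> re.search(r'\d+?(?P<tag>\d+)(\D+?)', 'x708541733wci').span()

Lazy quantifiers expand one character at a time until the remainder of the pattern can match.
The match spans [1:11] → '708541733w'.

(1, 11)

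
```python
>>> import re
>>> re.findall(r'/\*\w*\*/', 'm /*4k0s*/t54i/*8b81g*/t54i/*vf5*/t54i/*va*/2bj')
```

['/*4k0s*/', '/*8b81g*/', '/*vf5*/', '/*va*/']

Walking the string: at [2:10] → '/*4k0s*/'; at [14:23] → '/*8b81g*/'; at [27:34] → '/*vf5*/'; at [38:44] → '/*va*/'.
With no groups in the pattern, `findall` gives back each whole match — 4 here.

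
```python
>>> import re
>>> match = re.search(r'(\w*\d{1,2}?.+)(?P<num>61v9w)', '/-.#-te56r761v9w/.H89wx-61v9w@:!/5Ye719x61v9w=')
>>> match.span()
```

(5, 45)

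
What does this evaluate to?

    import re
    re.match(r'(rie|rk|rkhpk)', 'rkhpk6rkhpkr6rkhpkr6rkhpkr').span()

(0, 2)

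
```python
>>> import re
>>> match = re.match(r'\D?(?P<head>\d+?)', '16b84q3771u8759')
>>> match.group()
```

The pattern matches optionally a non-digit; then one or more of a digit (lazy) (captured as 'head').
The `?` after the quantifier makes it lazy — it takes as little as possible before letting the rest of the pattern try.
`match` is anchored at position 0; if the pattern doesn't fit there, it returns None.
The match spans [0:1] → '1'.
Captured: group 1 = '1'.

'1'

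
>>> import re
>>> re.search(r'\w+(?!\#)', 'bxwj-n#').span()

(0, 4)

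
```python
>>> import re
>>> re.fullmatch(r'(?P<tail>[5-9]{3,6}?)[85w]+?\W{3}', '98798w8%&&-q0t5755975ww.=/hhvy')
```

None

For `fullmatch`, every character of the input must be accounted for by the pattern.
Here there's no way to consume every character, so the call returns None.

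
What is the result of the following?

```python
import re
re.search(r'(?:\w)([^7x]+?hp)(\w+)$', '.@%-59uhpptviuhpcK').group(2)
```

This matches a word character (non-capturing group); then one or more of any character except [7x] (lazy), then the literal 'hp' (captured); then one or more of a word character (captured); then anchored at the end.
A non-greedy quantifier consumes as few characters as it can — just enough that the remainder of the pattern still matches from where it stops; whatever follows it matches normally.
`search` walks the string left to right and returns the first match it finds.
The match spans [4:18] → '59uhpptviuhpcK'.
Captured: group 1 = '9uhp', group 2 = 'ptviuhpcK'.

'ptviuhpcK'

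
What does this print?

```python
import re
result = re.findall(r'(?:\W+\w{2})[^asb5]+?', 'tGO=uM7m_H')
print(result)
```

The `?` after the quantifier makes it lazy — it takes as little as possible before letting the rest of the pattern try.
`findall` yields the raw match text (1 of them) because the pattern has no groups.

['=uM7']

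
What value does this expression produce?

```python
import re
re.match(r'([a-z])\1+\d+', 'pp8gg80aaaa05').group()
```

'pp8'

`\1` is not a pattern — it's the concrete string captured by group 1, re-applied verbatim.
With `match`, the pattern is implicitly anchored at the beginning.
The match spans [0:3] → 'pp8'.
Captured: group 1 = 'p'.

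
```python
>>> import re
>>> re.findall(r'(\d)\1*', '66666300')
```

['6', '3', '0']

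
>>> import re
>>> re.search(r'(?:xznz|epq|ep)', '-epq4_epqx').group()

Alternation tries branches left to right and keeps the first one that lets the overall match succeed at that position.
`re.search` tries every starting position until one works.
The match spans [1:4] → 'epq'.

'epq'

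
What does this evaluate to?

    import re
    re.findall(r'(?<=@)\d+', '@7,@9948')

The positive lookaround only admits positions where the adjacent text matches; those characters stay outside the span.
With no groups in the pattern, `findall` gives back each whole match — 2 here.

['7', '9948']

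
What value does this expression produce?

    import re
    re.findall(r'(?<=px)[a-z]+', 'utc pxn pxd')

['n', 'd']

The positive lookaround only admits positions where the adjacent text matches; those characters stay outside the span.
Walking the string: at [6:7] → 'n'; at [10:11] → 'd'.
`findall` yields the raw match text (2 of them) because the pattern has no groups.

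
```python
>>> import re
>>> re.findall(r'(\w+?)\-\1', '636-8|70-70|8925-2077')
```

['70']

A backreference is literal: `\1` must see the identical characters the first group matched.
Walking the string: at [6:11] match '70-70', group 1 = '70'.
With a single group, `findall` returns only what that group captured — 1 item.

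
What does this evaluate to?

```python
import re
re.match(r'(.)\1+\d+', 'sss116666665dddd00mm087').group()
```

`\1` is not a pattern — it's the concrete string captured by group 1, re-applied verbatim.
With `match`, the pattern is implicitly anchored at the beginning.
The match spans [0:12] → 'sss116666665'.
Captured: group 1 = 's'.

'sss116666665'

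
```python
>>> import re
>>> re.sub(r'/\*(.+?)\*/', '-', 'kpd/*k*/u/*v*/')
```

'kpd-u-'

Because the quantifier is non-greedy, it stops expanding at the earliest point where the rest of the pattern can succeed.
Each match is replaced by '-'.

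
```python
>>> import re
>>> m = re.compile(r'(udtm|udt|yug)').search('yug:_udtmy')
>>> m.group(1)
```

`search` walks the string left to right and returns the first match it finds.
The match spans [0:3] → 'yug'.
Captured: group 1 = 'yug'.

'yug'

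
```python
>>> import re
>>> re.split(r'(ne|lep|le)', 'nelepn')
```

['', 'ne', '', 'lep', 'n']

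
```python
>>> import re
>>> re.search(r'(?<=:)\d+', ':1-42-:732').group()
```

'1'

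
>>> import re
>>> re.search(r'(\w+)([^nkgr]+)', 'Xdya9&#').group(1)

'Xdya9'

This matches one or more of a word character (captured); then one or more of any character except [nkgr] (captured).
`re.search` scans for the first position where the pattern succeeds.
The match spans [0:7] → 'Xdya9&#'.
Captured: group 1 = 'Xdya9', group 2 = '&#'.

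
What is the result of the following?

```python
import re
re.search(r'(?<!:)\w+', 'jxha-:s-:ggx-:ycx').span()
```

Because the assertion is negative and zero-width, positions next to the forbidden text are skipped.
`re.search` scans for the first position where the pattern succeeds.
The match spans [0:4] → 'jxha'.

(0, 4)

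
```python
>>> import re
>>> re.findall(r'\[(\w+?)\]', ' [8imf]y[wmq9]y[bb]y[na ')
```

One capturing group, so `findall` returns just the captured substring from each match — 3 in all.

['8imf', 'wmq9', 'bb']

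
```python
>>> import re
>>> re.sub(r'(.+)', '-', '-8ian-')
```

Pattern: one or more of any character (captured).
Matches: at [0:6] → '-8ian-'.
Each match is replaced by '-'.

'-'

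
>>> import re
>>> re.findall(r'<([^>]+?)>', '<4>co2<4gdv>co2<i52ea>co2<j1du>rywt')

Because there's exactly one group, `findall` drops the full match and keeps group 1 from each hit.

['4', '4gdv', 'i52ea', 'j1du']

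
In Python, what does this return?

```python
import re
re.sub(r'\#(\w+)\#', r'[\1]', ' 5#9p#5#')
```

Each match is replaced using the text its own group 1 captured.

' 5[9p]5#'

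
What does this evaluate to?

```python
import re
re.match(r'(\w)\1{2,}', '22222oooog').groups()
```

('2',)

`\1` is not a pattern — it's the concrete string captured by group 1, re-applied verbatim.
`match` is anchored at position 0; if the pattern doesn't fit there, it returns None.
The match spans [0:5] → '22222'.
Captured: group 1 = '2'.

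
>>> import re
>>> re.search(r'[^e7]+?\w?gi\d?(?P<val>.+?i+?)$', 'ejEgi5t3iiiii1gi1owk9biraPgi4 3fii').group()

Pattern: one or more of any character except [e7] (lazy), then optionally a word character; then the literal 'gi', then optionally a digit; then one or more of any character (lazy), then one or more of the literal 'i' (lazy) (captured as 'val'); then anchored at the end.
Unlike `match`, `search` isn't anchored — it looks for the pattern anywhere in the string.
The match spans [1:34] → 'jEgi5t3iiiii1gi1owk9biraPgi4 3fii'.
Captured: group 1 = 't3iiiii1gi1owk9biraPgi4 3fii'.

'jEgi5t3iiiii1gi1owk9biraPgi4 3fii'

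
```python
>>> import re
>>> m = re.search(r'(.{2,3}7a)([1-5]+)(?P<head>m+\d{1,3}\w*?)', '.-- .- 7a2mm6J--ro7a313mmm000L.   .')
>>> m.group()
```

The match spans [4:13] → '.- 7a2mm6'.

'.- 7a2mm6'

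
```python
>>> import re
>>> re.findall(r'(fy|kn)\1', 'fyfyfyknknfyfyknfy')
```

The backreference `\1` re-matches whatever the first group consumed, character for character.
Walking the string: at [0:4] match 'fyfy', group 1 = 'fy'; at [6:10] match 'knkn', group 1 = 'kn'; at [10:14] match 'fyfy', group 1 = 'fy'.
With a single group, `findall` returns only what that group captured — 3 items.

['fy', 'kn', 'fy']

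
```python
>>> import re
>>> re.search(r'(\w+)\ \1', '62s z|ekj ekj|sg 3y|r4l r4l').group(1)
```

'ekj'

The match spans [6:13] → 'ekj ekj'.
Captured: group 1 = 'ekj'.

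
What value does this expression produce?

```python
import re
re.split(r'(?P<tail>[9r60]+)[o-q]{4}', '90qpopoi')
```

Pattern: one or more of one of [9r60] (captured as 'tail'); then exactly 4 of a character in [o-q].
`re.split` interleaves the captured-group text with the surrounding fragments.

['', '90', 'oi']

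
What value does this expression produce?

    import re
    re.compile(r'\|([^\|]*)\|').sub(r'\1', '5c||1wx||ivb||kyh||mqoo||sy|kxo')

'5c1wxivbkyhmqoosy|kxo'

`\1` in the replacement pulls in group 1's text for each match.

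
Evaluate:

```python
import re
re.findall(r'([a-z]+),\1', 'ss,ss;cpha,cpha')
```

`\1` is not a pattern — it's the concrete string captured by group 1, re-applied verbatim.
Matches: at [0:5] match 'ss,ss', group 1 = 'ss'; at [6:15] match 'cpha,cpha', group 1 = 'cpha'.
Because there's exactly one group, `findall` drops the full match and keeps group 1 from each hit.

['ss', 'cpha']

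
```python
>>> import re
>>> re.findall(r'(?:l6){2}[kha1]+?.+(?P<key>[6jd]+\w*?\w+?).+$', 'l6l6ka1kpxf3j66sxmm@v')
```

Pattern: the literal 'l6' repeated 2 times, then one or more of one of [kha1] (lazy), then one or more of any character; then one or more of one of [6jd], then zero or more of a word character (lazy), then one or more of a word character (lazy) (captured as 'key'); then one or more of any character; then anchored at the end.
With a single group, `findall` returns only what that group captured — 1 item.

['6s']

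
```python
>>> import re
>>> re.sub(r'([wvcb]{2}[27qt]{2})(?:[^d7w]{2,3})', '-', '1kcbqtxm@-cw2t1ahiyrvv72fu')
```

`sub` substitutes '-' at each match site.

'1k---iyr-'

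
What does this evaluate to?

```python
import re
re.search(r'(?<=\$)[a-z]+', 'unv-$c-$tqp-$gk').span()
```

(5, 6)

The `(?=…)`/`(?<=…)` assertion just peeks at neighbouring text; it doesn't advance the match position.
`search` walks the string left to right and returns the first match it finds.
The match spans [5:6] → 'c'.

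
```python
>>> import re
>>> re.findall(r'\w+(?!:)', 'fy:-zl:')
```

The negative lookaround is zero-width — it rules out positions where the adjacent text would match, without consuming anything.
With no groups in the pattern, `findall` gives back each whole match — 2 here.

['f', 'z']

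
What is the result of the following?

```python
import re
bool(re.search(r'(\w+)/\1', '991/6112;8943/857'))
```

A backreference is literal: `\1` must see the identical characters the first group matched.
Here the pattern never matches, so the call returns None, and `bool(None)` is False.

False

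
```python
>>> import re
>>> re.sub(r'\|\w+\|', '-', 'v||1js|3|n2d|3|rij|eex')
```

'v|-3-3-eex'

Matches: at [2:7] → '|1js|'; at [8:13] → '|n2d|'; at [14:19] → '|rij|'.
Every occurrence is swapped for '-'.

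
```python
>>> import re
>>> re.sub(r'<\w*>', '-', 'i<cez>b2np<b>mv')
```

'i-b2np-mv'

Matches: at [1:6] → '<cez>'; at [10:13] → '<b>'.
Each match is replaced by '-'.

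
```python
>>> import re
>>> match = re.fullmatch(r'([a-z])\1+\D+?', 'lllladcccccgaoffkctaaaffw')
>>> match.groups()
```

After group 1 captures some text, `\1` only succeeds where that same text appears again.
`fullmatch` succeeds only if the pattern covers the string from start to end.
The match spans [0:25] → 'lllladcccccgaoffkctaaaffw'.
Captured: group 1 = 'l'.

('l',)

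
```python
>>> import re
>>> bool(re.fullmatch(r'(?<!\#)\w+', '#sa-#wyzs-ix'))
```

`re.fullmatch` requires the pattern to consume the entire string.
Here the string isn't matched end-to-end, so the call returns None, and `bool(None)` is False.

False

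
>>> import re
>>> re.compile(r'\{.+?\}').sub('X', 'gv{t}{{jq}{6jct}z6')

'gvXXXz6'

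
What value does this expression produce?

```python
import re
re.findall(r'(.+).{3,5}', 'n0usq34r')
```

['n0usq']

This matches one or more of any character (captured); then 3 to 5 of any character.
Matches: at [0:8] match 'n0usq34r', group 1 = 'n0usq'.
With a single group, `findall` returns only what that group captured — 1 item.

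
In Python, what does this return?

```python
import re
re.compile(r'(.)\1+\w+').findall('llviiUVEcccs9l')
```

['l']

The backreference `\1` re-matches whatever the first group consumed, character for character.
Because there's exactly one group, `findall` drops the full match and keeps group 1 from the one hit.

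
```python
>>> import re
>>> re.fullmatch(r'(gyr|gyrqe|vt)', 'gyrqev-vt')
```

`fullmatch` succeeds only if the pattern covers the string from start to end.
Here the string isn't matched end-to-end, so the call returns None.

None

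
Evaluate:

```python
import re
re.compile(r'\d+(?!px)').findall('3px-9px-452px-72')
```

['45', '72']

The negative lookaround is zero-width — it rules out positions where the adjacent text would match, without consuming anything.
Scanning left to right: at [8:10] → '45'; at [14:16] → '72'.
`findall` yields the raw match text (2 of them) because the pattern has no groups.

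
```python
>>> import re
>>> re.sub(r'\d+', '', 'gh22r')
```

'ghr'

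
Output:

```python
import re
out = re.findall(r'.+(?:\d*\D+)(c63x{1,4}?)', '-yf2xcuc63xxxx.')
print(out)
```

['c63x']

The pattern matches one or more of any character; then zero or more of a digit, then one or more of a non-digit (non-capturing group); then the literal 'c63', then 1 to 4 of the literal 'x' (lazy) (captured).
Scanning left to right: at [0:11] match '-yf2xcuc63x', group 1 = 'c63x'.
`findall` collects group 1 from the one match (1 total).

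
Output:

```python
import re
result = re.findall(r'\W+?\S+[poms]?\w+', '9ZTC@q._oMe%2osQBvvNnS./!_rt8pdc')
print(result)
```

Pattern: one or more of a non-word character (lazy); then one or more of a non-whitespace character; then optionally one of [poms], then one or more of a word character.
Matches: at [4:32] → '@q._oMe%2osQBvvNnS./!_rt8pdc'.
With no groups in the pattern, `findall` gives back each whole match — 1 here.

['@q._oMe%2osQBvvNnS./!_rt8pdc']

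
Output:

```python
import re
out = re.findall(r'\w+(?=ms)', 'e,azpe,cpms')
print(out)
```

['cp']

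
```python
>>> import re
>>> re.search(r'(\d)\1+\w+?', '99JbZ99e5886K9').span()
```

The backreference `\1` re-matches whatever the first group consumed, character for character.
The match spans [0:3] → '99J'.

(0, 3)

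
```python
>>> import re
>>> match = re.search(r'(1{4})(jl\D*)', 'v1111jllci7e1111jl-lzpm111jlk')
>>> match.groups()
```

('1111', 'jllci')

Pattern: exactly 4 of a literal '1' (captured); then the literal 'jl', then zero or more of a non-digit (captured).
Unlike `match`, `search` isn't anchored — it looks for the pattern anywhere in the string.
The match spans [1:10] → '1111jllci'.
Captured: group 1 = '1111', group 2 = 'jllci'.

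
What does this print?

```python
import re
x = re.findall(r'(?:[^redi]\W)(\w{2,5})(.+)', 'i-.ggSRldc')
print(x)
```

[('ggSRl', 'dc')]

This matches any character except [redi], then a non-word character (non-capturing group); then 2 to 5 of a word character (captured); then one or more of any character (captured).
`findall` packs the 2 group values into a tuple for every match.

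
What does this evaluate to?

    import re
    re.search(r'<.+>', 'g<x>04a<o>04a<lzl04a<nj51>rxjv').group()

The match spans [1:26] → '<x>04a<o>04a<lzl04a<nj51>'.

'<x>04a<o>04a<lzl04a<nj51>'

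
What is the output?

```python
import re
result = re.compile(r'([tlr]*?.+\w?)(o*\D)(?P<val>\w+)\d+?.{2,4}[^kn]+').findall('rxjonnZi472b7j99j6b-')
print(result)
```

[('rxjonnZi472b7', 'j', '9')]

The pattern matches zero or more of one of [tlr] (lazy), then one or more of any character, then optionally a word character (captured); then zero or more of a literal 'o', then a non-digit (captured); then one or more of a word character (captured as 'val'); then one or more of a digit (lazy), then 2 to 4 of any character, then one or more of any character except [kn].
3 groups means the one result is a tuple of 3 captured strings — 1 here.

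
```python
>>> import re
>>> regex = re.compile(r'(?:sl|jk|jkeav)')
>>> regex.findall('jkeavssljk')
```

['jk', 'sl', 'jk']

Branches in `(...|...)` are attempted left-to-right; the first branch that allows the whole pattern to succeed is taken.
Scanning left to right: at [0:2] → 'jk'; at [6:8] → 'sl'; at [8:10] → 'jk'.
No capturing groups, so `findall` returns the 3 full match strings.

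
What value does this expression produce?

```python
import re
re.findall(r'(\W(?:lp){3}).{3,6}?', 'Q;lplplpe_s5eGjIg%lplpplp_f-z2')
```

Pattern: a non-word character, then the literal 'lp' repeated 3 times (captured); then 3 to 6 of any character (lazy).
Matches: at [1:11] match ';lplplpe_s', group 1 = ';lplplp'.
With a single group, `findall` returns only what that group captured — 1 item.

[';lplplp']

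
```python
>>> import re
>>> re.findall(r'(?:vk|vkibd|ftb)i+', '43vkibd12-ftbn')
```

['vki']

Walking the string: at [2:5] → 'vki'.
`findall` yields the raw match text (1 of them) because the pattern has no groups.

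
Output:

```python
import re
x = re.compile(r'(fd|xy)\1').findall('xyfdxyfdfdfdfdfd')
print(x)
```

['fd', 'fd']

`\1` has to match the exact text group 1 already captured.
One capturing group, so `findall` returns just the captured substring from each match — 2 in all.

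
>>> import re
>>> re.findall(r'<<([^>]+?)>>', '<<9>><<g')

Scanning left to right: at [0:5] match '<<9>>', group 1 = '9'.
Because there's exactly one group, `findall` drops the full match and keeps group 1 from the one hit.

['9']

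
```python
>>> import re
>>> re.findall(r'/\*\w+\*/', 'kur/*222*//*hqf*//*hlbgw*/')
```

Walking the string: at [3:10] → '/*222*/'; at [10:17] → '/*hqf*/'; at [17:26] → '/*hlbgw*/'.
With no groups in the pattern, `findall` gives back each whole match — 3 here.

['/*222*/', '/*hqf*/', '/*hlbgw*/']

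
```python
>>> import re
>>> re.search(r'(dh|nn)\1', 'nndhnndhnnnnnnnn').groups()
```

('nn',)

`\1` is not a pattern — it's the concrete string captured by group 1, re-applied verbatim.
`search` walks the string left to right and returns the first match it finds.
The match spans [8:12] → 'nnnn'.
Captured: group 1 = 'nn'.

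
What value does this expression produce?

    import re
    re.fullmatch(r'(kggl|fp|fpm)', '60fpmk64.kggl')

`re.fullmatch` is like wrapping the pattern in `^…$` (in single-line mode).
Here the pattern can't cover the whole string, so the call returns None.

None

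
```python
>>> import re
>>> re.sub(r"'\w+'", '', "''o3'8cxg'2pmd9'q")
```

Matches: at [1:5] → "'o3'"; at [9:16] → "'2pmd9'".
`sub` substitutes '' at each match site.

"'8cxgq"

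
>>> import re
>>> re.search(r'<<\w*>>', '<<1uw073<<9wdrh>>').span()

(8, 17)

`re.search` scans for the first position where the pattern succeeds.
The match spans [8:17] → '<<9wdrh>>'.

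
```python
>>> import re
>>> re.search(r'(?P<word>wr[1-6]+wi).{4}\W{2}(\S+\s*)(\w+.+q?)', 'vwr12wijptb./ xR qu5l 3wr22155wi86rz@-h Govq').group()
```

'wr22155wi86rz@-h Govq'

The pattern matches the literal 'wr', then one or more of a character in [1-6], then the literal 'wi' (captured as 'word'); then exactly 4 of any character, then exactly 2 of a non-word character; then one or more of a non-whitespace character, then zero or more of whitespace (captured); then one or more of a word character, then one or more of any character, then optionally the literal 'q' (captured).
`re.search` tries every starting position until one works.
The match spans [23:44] → 'wr22155wi86rz@-h Govq'.
Captured: group 1 = 'wr22155wi', group 2 = 'h ', group 3 = 'Govq'.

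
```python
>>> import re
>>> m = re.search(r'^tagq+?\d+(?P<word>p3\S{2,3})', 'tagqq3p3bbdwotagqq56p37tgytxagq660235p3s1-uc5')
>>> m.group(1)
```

'p3bbd'

This matches anchored at the start of the string; then the literal 'tag', then one or more of the literal 'q' (lazy), then one or more of a digit; then the literal 'p3', then 2 to 3 of a non-whitespace character (captured as 'word').
`search` walks the string left to right and returns the first match it finds.
The match spans [0:11] → 'tagqq3p3bbd'.
Captured: group 1 = 'p3bbd'.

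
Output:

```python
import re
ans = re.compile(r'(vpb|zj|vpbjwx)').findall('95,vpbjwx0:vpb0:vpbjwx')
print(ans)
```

['vpb', 'vpb', 'vpb']

The regex engine tests alternatives in the order written; an earlier branch that matches wins even if a later one would match more.
Scanning left to right: at [3:6] match 'vpb', group 1 = 'vpb'; at [11:14] match 'vpb', group 1 = 'vpb'; at [16:19] match 'vpb', group 1 = 'vpb'.
With a single group, `findall` returns only what that group captured — 3 items.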